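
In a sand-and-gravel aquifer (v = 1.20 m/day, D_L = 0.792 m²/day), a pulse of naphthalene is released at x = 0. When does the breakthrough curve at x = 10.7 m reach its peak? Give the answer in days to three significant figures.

For the 1D instantaneous-source solution, setting ∂C/∂t = 0 at fixed x gives v²t² + 2Dt − x² = 0, so t = (√(D² + v²x²) − D)/v².
√(D² + v²x²) = √(0.792² + 1.20² × 10.7²) = 12.86; v² = 1.44.
t = (12.86 − 0.792)/1.44 = 8.38 days (vs. the pure-advection estimate x/v = 8.92 d).

8.38 days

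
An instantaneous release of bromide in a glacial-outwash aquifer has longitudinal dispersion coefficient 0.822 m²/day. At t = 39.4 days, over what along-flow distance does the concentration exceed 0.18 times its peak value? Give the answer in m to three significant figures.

29.8 m

The plume is Gaussian with σ = √(2Dt) = √(2 × 0.822 × 39.4) = 8.048 m.
C/C_peak = exp(−Δx²/(2σ²)) = 0.18 ⇒ Δx = σ·√(−2 ln 0.18) = 8.048 × 1.852 = 14.90 m.
Width = 2Δx = 29.8 m.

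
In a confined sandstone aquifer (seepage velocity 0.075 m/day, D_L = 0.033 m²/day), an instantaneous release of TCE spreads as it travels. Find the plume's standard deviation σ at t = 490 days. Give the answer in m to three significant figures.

Dispersive spreading gives a Gaussian with σ² = 2Dt; advection only shifts the center.
σ = √(2 × 0.033 × 490) = 5.69 m.

5.69 m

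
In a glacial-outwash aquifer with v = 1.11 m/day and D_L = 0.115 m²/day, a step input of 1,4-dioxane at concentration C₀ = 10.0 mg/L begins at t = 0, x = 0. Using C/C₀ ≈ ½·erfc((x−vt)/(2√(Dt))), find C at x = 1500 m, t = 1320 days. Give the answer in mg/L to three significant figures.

For a continuous step input, C/C₀ ≈ ½·erfc((x−vt)/(2√(Dt))).
vt = 1.11 × 1320 = 1465.2 m and 2√(Dt) = 2√(0.115 × 1320) = 24.64 m.
Argument (x−vt)/(2√(Dt)) = (1500 − 1465.2)/24.64 = 1.412; ½·erfc(1.412) = 0.02292.
C = 10.0 × 0.02292 = 0.229 mg/L.

0.229 mg/L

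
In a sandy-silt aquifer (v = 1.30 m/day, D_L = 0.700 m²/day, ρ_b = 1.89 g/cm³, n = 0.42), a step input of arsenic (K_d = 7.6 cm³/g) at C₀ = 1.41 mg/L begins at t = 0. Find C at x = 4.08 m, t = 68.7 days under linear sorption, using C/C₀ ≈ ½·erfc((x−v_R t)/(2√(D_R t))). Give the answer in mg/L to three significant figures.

Retardation factor R = 1 + ρ_b·K_d/n = 1 + 1.89 × 7.6/0.42 = 35.20.
Sorption retards both mechanisms: v_R = v/R = 0.03693 m/day, D_R = D/R = 0.01989 m²/day.
v_R·t = 0.03693 × 68.7 = 2.537091 m; 2√(D_R t) = 2.338 m; argument = (4.08 − 2.537091)/2.338 = 0.6599.
C = C₀ × ½·erfc(0.6599) = 1.41 × 0.1753 = 0.247 mg/L.

0.247 mg/L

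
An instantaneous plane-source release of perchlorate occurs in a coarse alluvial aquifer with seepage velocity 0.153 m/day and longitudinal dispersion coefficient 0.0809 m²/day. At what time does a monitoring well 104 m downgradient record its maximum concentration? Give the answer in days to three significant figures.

For the 1D instantaneous-source solution, setting ∂C/∂t = 0 at fixed x gives v²t² + 2Dt − x² = 0, so t = (√(D² + v²x²) − D)/v².
√(D² + v²x²) = √(0.0809² + 0.153² × 104²) = 15.91; v² = 0.023409.
t = (15.91 − 0.0809)/0.023409 = 676 days (vs. the pure-advection estimate x/v = 680 d).

676 days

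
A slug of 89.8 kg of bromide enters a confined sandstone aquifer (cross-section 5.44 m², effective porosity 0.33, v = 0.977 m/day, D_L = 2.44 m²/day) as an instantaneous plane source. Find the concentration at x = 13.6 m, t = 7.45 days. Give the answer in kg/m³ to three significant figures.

For an instantaneous plane source, C(x,t) = M/(n_e·A·√(4πDt)) · exp(−(x−vt)²/(4Dt)), with n_e·A the pore (flow) area.
Plume center vt = 0.977 × 7.45 = 7.27865 m, so the well at 13.6 m is 6.32135 m downgradient of the peak.
√(4πDt) = 15.11 m, giving peak height M/(n_e·A·√(4πDt)) = 89.8/(0.33 × 5.44 × 15.11) = 3.311 kg/m³.
(x−vt)²/(4Dt) = (6.32135)²/(4 × 2.44 × 7.45) = 0.5496; exp(−0.5496) = 0.5772.
C = 3.311 × 0.5772 = 1.91 kg/m³.

1.91 kg/m³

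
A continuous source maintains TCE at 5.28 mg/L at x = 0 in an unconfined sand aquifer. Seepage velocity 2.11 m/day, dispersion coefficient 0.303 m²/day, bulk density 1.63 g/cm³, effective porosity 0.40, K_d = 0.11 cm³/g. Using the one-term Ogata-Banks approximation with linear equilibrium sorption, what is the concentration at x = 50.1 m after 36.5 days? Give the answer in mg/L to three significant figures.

4.14 mg/L

Retardation factor R = 1 + ρ_b·K_d/n = 1 + 1.63 × 0.11/0.40 = 1.448.
Sorption retards both mechanisms: v_R = v/R = 1.457 m/day, D_R = D/R = 0.2093 m²/day.
v_R·t = 1.457 × 36.5 = 53.1805 m; 2√(D_R t) = 5.528 m; argument = (50.1 − 53.1805)/5.528 = -0.5573.
C = C₀ × ½·erfc(-0.5573) = 5.28 × 0.7847 = 4.14 mg/L.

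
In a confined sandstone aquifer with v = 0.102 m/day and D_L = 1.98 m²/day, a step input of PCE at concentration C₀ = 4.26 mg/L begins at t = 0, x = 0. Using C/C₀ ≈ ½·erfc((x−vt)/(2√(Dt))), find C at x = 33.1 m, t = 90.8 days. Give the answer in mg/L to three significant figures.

0.445 mg/L

For a continuous step input, C/C₀ ≈ ½·erfc((x−vt)/(2√(Dt))).
vt = 0.102 × 90.8 = 9.2616 m and 2√(Dt) = 2√(1.98 × 90.8) = 26.82 m.
Argument (x−vt)/(2√(Dt)) = (33.1 − 9.2616)/26.82 = 0.8888; ½·erfc(0.8888) = 0.1044.
C = 4.26 × 0.1044 = 0.445 mg/L.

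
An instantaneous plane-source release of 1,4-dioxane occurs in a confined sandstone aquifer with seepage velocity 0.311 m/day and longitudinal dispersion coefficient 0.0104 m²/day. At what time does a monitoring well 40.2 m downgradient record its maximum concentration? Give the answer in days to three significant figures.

129 days

For the 1D instantaneous-source solution, setting ∂C/∂t = 0 at fixed x gives v²t² + 2Dt − x² = 0, so t = (√(D² + v²x²) − D)/v².
√(D² + v²x²) = √(0.0104² + 0.311² × 40.2²) = 12.50; v² = 0.096721.
t = (12.50 − 0.0104)/0.096721 = 129 days (vs. the pure-advection estimate x/v = 129 d).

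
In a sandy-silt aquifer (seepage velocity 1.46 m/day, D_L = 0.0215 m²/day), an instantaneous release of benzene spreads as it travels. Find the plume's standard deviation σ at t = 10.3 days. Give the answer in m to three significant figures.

0.666 m

Dispersive spreading gives a Gaussian with σ² = 2Dt; advection only shifts the center.
σ = √(2 × 0.0215 × 10.3) = 0.666 m.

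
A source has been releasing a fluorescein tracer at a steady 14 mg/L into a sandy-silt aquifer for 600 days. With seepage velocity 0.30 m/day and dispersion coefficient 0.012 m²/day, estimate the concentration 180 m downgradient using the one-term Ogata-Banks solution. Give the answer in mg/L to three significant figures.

For a continuous step input, C/C₀ ≈ ½·erfc((x−vt)/(2√(Dt))).
vt = 0.30 × 600 = 180 m and 2√(Dt) = 2√(0.012 × 600) = 5.367 m.
Argument (x−vt)/(2√(Dt)) = (180 − 180)/5.367 = 0; ½·erfc(0) = 0.5000.
C = 14 × 0.5000 = 7.00 mg/L.

7.00 mg/L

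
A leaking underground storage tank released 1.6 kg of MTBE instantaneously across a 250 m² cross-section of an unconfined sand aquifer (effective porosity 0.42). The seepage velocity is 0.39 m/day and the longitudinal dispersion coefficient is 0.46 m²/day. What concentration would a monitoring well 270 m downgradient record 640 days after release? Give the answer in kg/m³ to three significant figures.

0.000176 kg/m³

For an instantaneous plane source, C(x,t) = M/(n_e·A·√(4πDt)) · exp(−(x−vt)²/(4Dt)), with n_e·A the pore (flow) area.
Plume center vt = 0.39 × 640 = 249.6 m, so the well at 270 m is 20.4 m downgradient of the peak.
√(4πDt) = 60.82 m, giving peak height M/(n_e·A·√(4πDt)) = 1.6/(0.42 × 250 × 60.82) = 0.0002505 kg/m³.
(x−vt)²/(4Dt) = (20.4)²/(4 × 0.46 × 640) = 0.3534; exp(−0.3534) = 0.7023.
C = 0.0002505 × 0.7023 = 0.000176 kg/m³.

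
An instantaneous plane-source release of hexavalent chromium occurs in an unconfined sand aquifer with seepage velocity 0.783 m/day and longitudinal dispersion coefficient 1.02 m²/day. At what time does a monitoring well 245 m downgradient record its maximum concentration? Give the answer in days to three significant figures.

311 days

For the 1D instantaneous-source solution, setting ∂C/∂t = 0 at fixed x gives v²t² + 2Dt − x² = 0, so t = (√(D² + v²x²) − D)/v².
√(D² + v²x²) = √(1.02² + 0.783² × 245²) = 191.8; v² = 0.613089.
t = (191.8 − 1.02)/0.613089 = 311 days (vs. the pure-advection estimate x/v = 313 d).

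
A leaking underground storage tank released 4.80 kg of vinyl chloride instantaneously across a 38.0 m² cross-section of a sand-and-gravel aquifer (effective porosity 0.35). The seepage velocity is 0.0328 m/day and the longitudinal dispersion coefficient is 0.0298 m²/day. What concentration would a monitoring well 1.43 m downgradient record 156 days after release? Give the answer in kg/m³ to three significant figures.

0.0227 kg/m³

For an instantaneous plane source, C(x,t) = M/(n_e·A·√(4πDt)) · exp(−(x−vt)²/(4Dt)), with n_e·A the pore (flow) area.
Plume center vt = 0.0328 × 156 = 5.1168 m, so the well at 1.43 m is 3.6868 m upgradient of the peak.
√(4πDt) = 7.643 m, giving peak height M/(n_e·A·√(4πDt)) = 4.80/(0.35 × 38.0 × 7.643) = 0.04722 kg/m³.
(x−vt)²/(4Dt) = (-3.6868)²/(4 × 0.0298 × 156) = 0.7310; exp(−0.7310) = 0.4814.
C = 0.04722 × 0.4814 = 0.0227 kg/m³.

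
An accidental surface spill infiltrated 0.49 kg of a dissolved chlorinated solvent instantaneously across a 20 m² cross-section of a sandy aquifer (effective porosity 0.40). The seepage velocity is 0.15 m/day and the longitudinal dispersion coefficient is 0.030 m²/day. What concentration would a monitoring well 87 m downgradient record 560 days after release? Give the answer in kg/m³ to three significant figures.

For an instantaneous plane source, C(x,t) = M/(n_e·A·√(4πDt)) · exp(−(x−vt)²/(4Dt)), with n_e·A the pore (flow) area.
Plume center vt = 0.15 × 560 = 84 m, so the well at 87 m is 3 m downgradient of the peak.
√(4πDt) = 14.53 m, giving peak height M/(n_e·A·√(4πDt)) = 0.49/(0.40 × 20 × 14.53) = 0.004215 kg/m³.
(x−vt)²/(4Dt) = (3)²/(4 × 0.030 × 560) = 0.1339; exp(−0.1339) = 0.8747.
C = 0.004215 × 0.8747 = 0.00369 kg/m³.

0.00369 kg/m³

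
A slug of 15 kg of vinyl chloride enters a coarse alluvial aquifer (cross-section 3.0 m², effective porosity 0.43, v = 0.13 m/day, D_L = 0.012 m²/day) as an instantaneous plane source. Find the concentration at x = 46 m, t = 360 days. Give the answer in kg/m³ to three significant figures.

1.52 kg/m³

For an instantaneous plane source, C(x,t) = M/(n_e·A·√(4πDt)) · exp(−(x−vt)²/(4Dt)), with n_e·A the pore (flow) area.
Plume center vt = 0.13 × 360 = 46.8 m, so the well at 46 m is 0.8 m upgradient of the peak.
√(4πDt) = 7.368 m, giving peak height M/(n_e·A·√(4πDt)) = 15/(0.43 × 3.0 × 7.368) = 1.578 kg/m³.
(x−vt)²/(4Dt) = (-0.8)²/(4 × 0.012 × 360) = 0.03704; exp(−0.03704) = 0.9636.
C = 1.578 × 0.9636 = 1.52 kg/m³.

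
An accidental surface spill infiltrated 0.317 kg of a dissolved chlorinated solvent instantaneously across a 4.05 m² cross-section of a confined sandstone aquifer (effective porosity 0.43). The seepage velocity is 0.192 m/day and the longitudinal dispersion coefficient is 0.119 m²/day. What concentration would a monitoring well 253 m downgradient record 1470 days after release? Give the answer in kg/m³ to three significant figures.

For an instantaneous plane source, C(x,t) = M/(n_e·A·√(4πDt)) · exp(−(x−vt)²/(4Dt)), with n_e·A the pore (flow) area.
Plume center vt = 0.192 × 1470 = 282.24 m, so the well at 253 m is 29.24 m upgradient of the peak.
√(4πDt) = 46.89 m, giving peak height M/(n_e·A·√(4πDt)) = 0.317/(0.43 × 4.05 × 46.89) = 0.003882 kg/m³.
(x−vt)²/(4Dt) = (-29.24)²/(4 × 0.119 × 1470) = 1.222; exp(−1.222) = 0.2946.
C = 0.003882 × 0.2946 = 0.00114 kg/m³.

0.00114 kg/m³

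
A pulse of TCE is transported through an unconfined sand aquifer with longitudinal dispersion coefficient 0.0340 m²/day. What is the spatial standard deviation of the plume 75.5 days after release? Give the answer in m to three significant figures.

Dispersive spreading gives a Gaussian with σ² = 2Dt; advection only shifts the center.
σ = √(2 × 0.0340 × 75.5) = 2.27 m.

2.27 m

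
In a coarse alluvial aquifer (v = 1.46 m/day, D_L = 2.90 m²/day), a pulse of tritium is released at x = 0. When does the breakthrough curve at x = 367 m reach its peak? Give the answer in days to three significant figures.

For the 1D instantaneous-source solution, setting ∂C/∂t = 0 at fixed x gives v²t² + 2Dt − x² = 0, so t = (√(D² + v²x²) − D)/v².
√(D² + v²x²) = √(2.90² + 1.46² × 367²) = 535.8; v² = 2.1316.
t = (535.8 − 2.90)/2.1316 = 250 days (vs. the pure-advection estimate x/v = 251 d).

250 days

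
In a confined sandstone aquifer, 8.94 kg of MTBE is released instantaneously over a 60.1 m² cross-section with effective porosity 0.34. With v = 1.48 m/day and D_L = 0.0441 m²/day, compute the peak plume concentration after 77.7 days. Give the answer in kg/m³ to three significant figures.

The peak of an instantaneous 1D plume sits at x = vt; there the Gaussian factor is 1 and C_max = M/(n_e·A·√(4πDt)), where n_e·A is the pore area the mass is dissolved in.
√(4πDt) = √(4π × 0.0441 × 77.7) = 6.562 m, so C_max = 8.94/(0.34 × 60.1 × 6.562) = 0.0667 kg/m³.

0.0667 kg/m³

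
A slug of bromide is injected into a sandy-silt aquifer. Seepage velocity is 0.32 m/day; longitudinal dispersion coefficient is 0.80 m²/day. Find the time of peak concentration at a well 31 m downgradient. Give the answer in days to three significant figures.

89.4 days

For the 1D instantaneous-source solution, setting ∂C/∂t = 0 at fixed x gives v²t² + 2Dt − x² = 0, so t = (√(D² + v²x²) − D)/v².
√(D² + v²x²) = √(0.80² + 0.32² × 31²) = 9.952; v² = 0.1024.
t = (9.952 − 0.80)/0.1024 = 89.4 days (vs. the pure-advection estimate x/v = 96.9 d).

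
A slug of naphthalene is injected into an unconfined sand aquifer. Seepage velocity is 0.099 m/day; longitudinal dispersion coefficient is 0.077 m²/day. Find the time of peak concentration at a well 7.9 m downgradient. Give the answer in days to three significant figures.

72.3 days

For the 1D instantaneous-source solution, setting ∂C/∂t = 0 at fixed x gives v²t² + 2Dt − x² = 0, so t = (√(D² + v²x²) − D)/v².
√(D² + v²x²) = √(0.077² + 0.099² × 7.9²) = 0.7859; v² = 0.009801.
t = (0.7859 − 0.077)/0.009801 = 72.3 days (vs. the pure-advection estimate x/v = 79.8 d).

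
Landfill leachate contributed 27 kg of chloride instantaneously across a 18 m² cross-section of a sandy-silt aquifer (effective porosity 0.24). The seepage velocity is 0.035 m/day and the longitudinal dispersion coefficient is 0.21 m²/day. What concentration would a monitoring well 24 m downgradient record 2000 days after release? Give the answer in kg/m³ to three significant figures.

0.0244 kg/m³

For an instantaneous plane source, C(x,t) = M/(n_e·A·√(4πDt)) · exp(−(x−vt)²/(4Dt)), with n_e·A the pore (flow) area.
Plume center vt = 0.035 × 2000 = 70 m, so the well at 24 m is 46 m upgradient of the peak.
√(4πDt) = 72.65 m, giving peak height M/(n_e·A·√(4πDt)) = 27/(0.24 × 18 × 72.65) = 0.08603 kg/m³.
(x−vt)²/(4Dt) = (-46)²/(4 × 0.21 × 2000) = 1.260; exp(−1.260) = 0.2837.
C = 0.08603 × 0.2837 = 0.0244 kg/m³.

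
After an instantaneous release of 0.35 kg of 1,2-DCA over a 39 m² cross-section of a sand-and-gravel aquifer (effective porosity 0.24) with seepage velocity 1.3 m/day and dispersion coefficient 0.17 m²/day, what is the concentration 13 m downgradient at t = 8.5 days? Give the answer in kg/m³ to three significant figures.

For an instantaneous plane source, C(x,t) = M/(n_e·A·√(4πDt)) · exp(−(x−vt)²/(4Dt)), with n_e·A the pore (flow) area.
Plume center vt = 1.3 × 8.5 = 11.05 m, so the well at 13 m is 1.95 m downgradient of the peak.
√(4πDt) = 4.261 m, giving peak height M/(n_e·A·√(4πDt)) = 0.35/(0.24 × 39 × 4.261) = 0.008776 kg/m³.
(x−vt)²/(4Dt) = (1.95)²/(4 × 0.17 × 8.5) = 0.6579; exp(−0.6579) = 0.5179.
C = 0.008776 × 0.5179 = 0.00455 kg/m³.

0.00455 kg/m³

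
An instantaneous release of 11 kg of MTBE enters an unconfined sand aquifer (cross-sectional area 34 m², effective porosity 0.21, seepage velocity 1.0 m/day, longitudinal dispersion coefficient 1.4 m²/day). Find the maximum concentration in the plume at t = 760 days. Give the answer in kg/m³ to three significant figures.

0.0133 kg/m³

The peak of an instantaneous 1D plume sits at x = vt; there the Gaussian factor is 1 and C_max = M/(n_e·A·√(4πDt)), where n_e·A is the pore area the mass is dissolved in.
√(4πDt) = √(4π × 1.4 × 760) = 115.6 m, so C_max = 11/(0.21 × 34 × 115.6) = 0.0133 kg/m³.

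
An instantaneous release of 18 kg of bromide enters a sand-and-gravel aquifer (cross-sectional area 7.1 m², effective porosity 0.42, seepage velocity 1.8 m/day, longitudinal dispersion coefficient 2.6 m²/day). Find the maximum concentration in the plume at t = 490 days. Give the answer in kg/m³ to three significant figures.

0.0477 kg/m³

The peak of an instantaneous 1D plume sits at x = vt; there the Gaussian factor is 1 and C_max = M/(n_e·A·√(4πDt)), where n_e·A is the pore area the mass is dissolved in.
√(4πDt) = √(4π × 2.6 × 490) = 126.5 m, so C_max = 18/(0.42 × 7.1 × 126.5) = 0.0477 kg/m³.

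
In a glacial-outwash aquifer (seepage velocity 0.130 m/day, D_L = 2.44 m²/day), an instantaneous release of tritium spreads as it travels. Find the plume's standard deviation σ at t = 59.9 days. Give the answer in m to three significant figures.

Dispersive spreading gives a Gaussian with σ² = 2Dt; advection only shifts the center.
σ = √(2 × 2.44 × 59.9) = 17.1 m.

17.1 m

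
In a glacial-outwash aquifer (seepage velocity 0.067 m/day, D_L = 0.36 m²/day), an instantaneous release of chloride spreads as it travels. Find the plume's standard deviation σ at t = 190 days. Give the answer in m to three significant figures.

11.7 m

Dispersive spreading gives a Gaussian with σ² = 2Dt; advection only shifts the center.
σ = √(2 × 0.36 × 190) = 11.7 m.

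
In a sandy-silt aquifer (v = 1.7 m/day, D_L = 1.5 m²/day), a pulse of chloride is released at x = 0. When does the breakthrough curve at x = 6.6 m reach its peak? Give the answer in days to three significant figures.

3.40 days

For the 1D instantaneous-source solution, setting ∂C/∂t = 0 at fixed x gives v²t² + 2Dt − x² = 0, so t = (√(D² + v²x²) − D)/v².
√(D² + v²x²) = √(1.5² + 1.7² × 6.6²) = 11.32; v² = 2.89.
t = (11.32 − 1.5)/2.89 = 3.40 days (vs. the pure-advection estimate x/v = 3.88 d).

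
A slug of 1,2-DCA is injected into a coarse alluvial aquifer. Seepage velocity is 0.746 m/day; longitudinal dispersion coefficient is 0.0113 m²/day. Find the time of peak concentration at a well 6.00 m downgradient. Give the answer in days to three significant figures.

For the 1D instantaneous-source solution, setting ∂C/∂t = 0 at fixed x gives v²t² + 2Dt − x² = 0, so t = (√(D² + v²x²) − D)/v².
√(D² + v²x²) = √(0.0113² + 0.746² × 6.00²) = 4.476; v² = 0.556516.
t = (4.476 − 0.0113)/0.556516 = 8.02 days (vs. the pure-advection estimate x/v = 8.04 d).

8.02 days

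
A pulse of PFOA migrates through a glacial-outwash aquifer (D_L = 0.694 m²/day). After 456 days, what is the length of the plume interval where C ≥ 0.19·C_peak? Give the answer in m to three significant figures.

91.7 m

The plume is Gaussian with σ = √(2Dt) = √(2 × 0.694 × 456) = 25.16 m.
C/C_peak = exp(−Δx²/(2σ²)) = 0.19 ⇒ Δx = σ·√(−2 ln 0.19) = 25.16 × 1.822 = 45.84 m.
Width = 2Δx = 91.7 m.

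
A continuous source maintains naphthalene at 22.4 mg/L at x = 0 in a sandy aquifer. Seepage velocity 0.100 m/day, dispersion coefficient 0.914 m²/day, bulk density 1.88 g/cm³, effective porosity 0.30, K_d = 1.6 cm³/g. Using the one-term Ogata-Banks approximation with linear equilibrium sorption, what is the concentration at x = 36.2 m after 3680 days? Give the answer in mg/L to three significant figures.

10.2 mg/L

Retardation factor R = 1 + ρ_b·K_d/n = 1 + 1.88 × 1.6/0.30 = 11.03.
Sorption retards both mechanisms: v_R = v/R = 0.009066 m/day, D_R = D/R = 0.08286 m²/day.
v_R·t = 0.009066 × 3680 = 33.36288 m; 2√(D_R t) = 34.92 m; argument = (36.2 − 33.36288)/34.92 = 0.08125.
C = C₀ × ½·erfc(0.08125) = 22.4 × 0.4543 = 10.2 mg/L.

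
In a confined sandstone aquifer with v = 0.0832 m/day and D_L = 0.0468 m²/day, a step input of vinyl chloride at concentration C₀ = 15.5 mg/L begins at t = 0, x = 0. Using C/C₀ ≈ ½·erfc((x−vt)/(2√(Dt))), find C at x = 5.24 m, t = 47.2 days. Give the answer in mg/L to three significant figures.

4.12 mg/L

For a continuous step input, C/C₀ ≈ ½·erfc((x−vt)/(2√(Dt))).
vt = 0.0832 × 47.2 = 3.92704 m and 2√(Dt) = 2√(0.0468 × 47.2) = 2.973 m.
Argument (x−vt)/(2√(Dt)) = (5.24 − 3.92704)/2.973 = 0.4416; ½·erfc(0.4416) = 0.2661.
C = 15.5 × 0.2661 = 4.12 mg/L.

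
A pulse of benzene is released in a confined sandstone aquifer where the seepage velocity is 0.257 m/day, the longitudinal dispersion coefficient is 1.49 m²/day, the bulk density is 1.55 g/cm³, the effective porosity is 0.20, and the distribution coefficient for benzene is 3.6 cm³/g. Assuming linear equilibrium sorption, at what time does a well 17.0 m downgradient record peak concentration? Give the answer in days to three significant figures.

1370 days

Retardation factor R = 1 + ρ_b·K_d/n = 1 + 1.55 × 3.6/0.20 = 28.90.
Sorption retards both mechanisms: v_R = v/R = 0.008893 m/day, D_R = D/R = 0.05156 m²/day.
Peak time from v_R²t² + 2D_R t − x² = 0: t = (√(D_R² + v_R²x²) − D_R)/v_R².
√(D_R² + v_R²x²) = √(0.05156² + 0.008893² × 17.0²) = 0.1597; v_R² = 7.909e-05.
t = (0.1597 − 0.05156)/7.909e-05 = 1370 days.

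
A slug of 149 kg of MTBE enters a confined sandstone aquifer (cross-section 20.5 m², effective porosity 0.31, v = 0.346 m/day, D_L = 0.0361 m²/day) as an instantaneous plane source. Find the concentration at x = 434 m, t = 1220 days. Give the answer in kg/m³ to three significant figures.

For an instantaneous plane source, C(x,t) = M/(n_e·A·√(4πDt)) · exp(−(x−vt)²/(4Dt)), with n_e·A the pore (flow) area.
Plume center vt = 0.346 × 1220 = 422.12 m, so the well at 434 m is 11.88 m downgradient of the peak.
√(4πDt) = 23.53 m, giving peak height M/(n_e·A·√(4πDt)) = 149/(0.31 × 20.5 × 23.53) = 0.9964 kg/m³.
(x−vt)²/(4Dt) = (11.88)²/(4 × 0.0361 × 1220) = 0.8011; exp(−0.8011) = 0.4488.
C = 0.9964 × 0.4488 = 0.447 kg/m³.

0.447 kg/m³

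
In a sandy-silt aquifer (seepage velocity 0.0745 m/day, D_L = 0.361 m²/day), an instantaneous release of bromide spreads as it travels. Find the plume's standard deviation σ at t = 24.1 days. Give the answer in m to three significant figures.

Dispersive spreading gives a Gaussian with σ² = 2Dt; advection only shifts the center.
σ = √(2 × 0.361 × 24.1) = 4.17 m.

4.17 m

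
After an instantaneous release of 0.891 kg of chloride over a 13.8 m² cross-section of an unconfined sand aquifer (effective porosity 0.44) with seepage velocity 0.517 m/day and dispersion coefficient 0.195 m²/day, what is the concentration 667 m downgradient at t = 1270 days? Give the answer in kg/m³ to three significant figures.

For an instantaneous plane source, C(x,t) = M/(n_e·A·√(4πDt)) · exp(−(x−vt)²/(4Dt)), with n_e·A the pore (flow) area.
Plume center vt = 0.517 × 1270 = 656.59 m, so the well at 667 m is 10.41 m downgradient of the peak.
√(4πDt) = 55.79 m, giving peak height M/(n_e·A·√(4πDt)) = 0.891/(0.44 × 13.8 × 55.79) = 0.002630 kg/m³.
(x−vt)²/(4Dt) = (10.41)²/(4 × 0.195 × 1270) = 0.1094; exp(−0.1094) = 0.8964.
C = 0.002630 × 0.8964 = 0.00236 kg/m³.

0.00236 kg/m³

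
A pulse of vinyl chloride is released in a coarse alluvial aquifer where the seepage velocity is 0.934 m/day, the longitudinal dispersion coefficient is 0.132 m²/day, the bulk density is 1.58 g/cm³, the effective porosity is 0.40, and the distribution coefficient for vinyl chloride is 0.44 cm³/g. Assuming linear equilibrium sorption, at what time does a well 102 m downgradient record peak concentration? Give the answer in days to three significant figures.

Retardation factor R = 1 + ρ_b·K_d/n = 1 + 1.58 × 0.44/0.40 = 2.738.
Sorption retards both mechanisms: v_R = v/R = 0.3411 m/day, D_R = D/R = 0.04821 m²/day.
Peak time from v_R²t² + 2D_R t − x² = 0: t = (√(D_R² + v_R²x²) − D_R)/v_R².
√(D_R² + v_R²x²) = √(0.04821² + 0.3411² × 102²) = 34.79; v_R² = 0.1163.
t = (34.79 − 0.04821)/0.1163 = 299 days.

299 days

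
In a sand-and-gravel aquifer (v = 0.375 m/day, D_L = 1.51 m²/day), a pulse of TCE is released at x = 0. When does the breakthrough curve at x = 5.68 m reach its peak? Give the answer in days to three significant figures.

7.83 days

For the 1D instantaneous-source solution, setting ∂C/∂t = 0 at fixed x gives v²t² + 2Dt − x² = 0, so t = (√(D² + v²x²) − D)/v².
√(D² + v²x²) = √(1.51² + 0.375² × 5.68²) = 2.611; v² = 0.140625.
t = (2.611 − 1.51)/0.140625 = 7.83 days (vs. the pure-advection estimate x/v = 15.1 d).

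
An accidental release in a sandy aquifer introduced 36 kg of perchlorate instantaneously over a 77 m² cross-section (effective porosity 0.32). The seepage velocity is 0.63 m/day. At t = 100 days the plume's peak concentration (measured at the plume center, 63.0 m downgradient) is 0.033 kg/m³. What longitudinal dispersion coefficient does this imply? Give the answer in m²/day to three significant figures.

1.56 m²/day

At the plume center C_max = M/(n_e·A·√(4πDt)), so D = M²/(4πt·(n_e·A·C_max)²).
n_e·A·C_max = 0.32 × 77 × 0.033 = 0.8131 kg/m.
D = 36²/(4π × 100 × 0.8131²) = 1.56 m²/day.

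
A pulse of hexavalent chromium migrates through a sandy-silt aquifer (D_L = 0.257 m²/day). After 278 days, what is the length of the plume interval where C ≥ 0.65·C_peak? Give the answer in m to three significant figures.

The plume is Gaussian with σ = √(2Dt) = √(2 × 0.257 × 278) = 11.95 m.
C/C_peak = exp(−Δx²/(2σ²)) = 0.65 ⇒ Δx = σ·√(−2 ln 0.65) = 11.95 × 0.9282 = 11.09 m.
Width = 2Δx = 22.2 m.

22.2 m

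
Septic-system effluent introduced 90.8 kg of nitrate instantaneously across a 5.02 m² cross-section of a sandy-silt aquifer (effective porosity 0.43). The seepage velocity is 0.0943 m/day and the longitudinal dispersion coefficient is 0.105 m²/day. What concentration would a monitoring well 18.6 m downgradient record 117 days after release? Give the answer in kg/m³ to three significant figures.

For an instantaneous plane source, C(x,t) = M/(n_e·A·√(4πDt)) · exp(−(x−vt)²/(4Dt)), with n_e·A the pore (flow) area.
Plume center vt = 0.0943 × 117 = 11.0331 m, so the well at 18.6 m is 7.5669 m downgradient of the peak.
√(4πDt) = 12.42 m, giving peak height M/(n_e·A·√(4πDt)) = 90.8/(0.43 × 5.02 × 12.42) = 3.387 kg/m³.
(x−vt)²/(4Dt) = (7.5669)²/(4 × 0.105 × 117) = 1.165; exp(−1.165) = 0.3119.
C = 3.387 × 0.3119 = 1.06 kg/m³.

1.06 kg/m³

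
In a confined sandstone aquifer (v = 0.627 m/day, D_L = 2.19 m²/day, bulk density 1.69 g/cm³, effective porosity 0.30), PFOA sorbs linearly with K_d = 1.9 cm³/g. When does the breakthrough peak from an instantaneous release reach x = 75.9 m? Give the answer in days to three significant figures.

Retardation factor R = 1 + ρ_b·K_d/n = 1 + 1.69 × 1.9/0.30 = 11.70.
Sorption retards both mechanisms: v_R = v/R = 0.05359 m/day, D_R = D/R = 0.1872 m²/day.
Peak time from v_R²t² + 2D_R t − x² = 0: t = (√(D_R² + v_R²x²) − D_R)/v_R².
√(D_R² + v_R²x²) = √(0.1872² + 0.05359² × 75.9²) = 4.072; v_R² = 0.002872.
t = (4.072 − 0.1872)/0.002872 = 1350 days.

1350 days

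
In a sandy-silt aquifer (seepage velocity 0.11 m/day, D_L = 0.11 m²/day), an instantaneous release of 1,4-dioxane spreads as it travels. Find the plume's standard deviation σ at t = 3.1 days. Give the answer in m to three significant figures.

0.826 m

Dispersive spreading gives a Gaussian with σ² = 2Dt; advection only shifts the center.
σ = √(2 × 0.11 × 3.1) = 0.826 m.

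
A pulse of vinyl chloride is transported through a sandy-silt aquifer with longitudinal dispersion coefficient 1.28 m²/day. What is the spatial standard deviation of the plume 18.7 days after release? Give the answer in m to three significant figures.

Dispersive spreading gives a Gaussian with σ² = 2Dt; advection only shifts the center.
σ = √(2 × 1.28 × 18.7) = 6.92 m.

6.92 m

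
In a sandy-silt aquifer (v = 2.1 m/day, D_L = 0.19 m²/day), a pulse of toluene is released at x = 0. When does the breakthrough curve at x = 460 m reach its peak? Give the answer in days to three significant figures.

219 days

For the 1D instantaneous-source solution, setting ∂C/∂t = 0 at fixed x gives v²t² + 2Dt − x² = 0, so t = (√(D² + v²x²) − D)/v².
√(D² + v²x²) = √(0.19² + 2.1² × 460²) = 966.0; v² = 4.41.
t = (966.0 − 0.19)/4.41 = 219 days (vs. the pure-advection estimate x/v = 219 d).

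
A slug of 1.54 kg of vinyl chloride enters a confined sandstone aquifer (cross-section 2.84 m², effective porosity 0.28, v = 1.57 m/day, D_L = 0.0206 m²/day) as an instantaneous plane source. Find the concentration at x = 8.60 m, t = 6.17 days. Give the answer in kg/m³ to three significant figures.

For an instantaneous plane source, C(x,t) = M/(n_e·A·√(4πDt)) · exp(−(x−vt)²/(4Dt)), with n_e·A the pore (flow) area.
Plume center vt = 1.57 × 6.17 = 9.6869 m, so the well at 8.60 m is 1.0869 m upgradient of the peak.
√(4πDt) = 1.264 m, giving peak height M/(n_e·A·√(4πDt)) = 1.54/(0.28 × 2.84 × 1.264) = 1.532 kg/m³.
(x−vt)²/(4Dt) = (-1.0869)²/(4 × 0.0206 × 6.17) = 2.324; exp(−2.324) = 0.09788.
C = 1.532 × 0.09788 = 0.150 kg/m³.

0.150 kg/m³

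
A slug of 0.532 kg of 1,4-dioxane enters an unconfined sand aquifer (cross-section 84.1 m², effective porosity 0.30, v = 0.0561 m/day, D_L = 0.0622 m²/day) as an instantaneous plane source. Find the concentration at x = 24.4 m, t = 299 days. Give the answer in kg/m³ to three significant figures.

0.000631 kg/m³

For an instantaneous plane source, C(x,t) = M/(n_e·A·√(4πDt)) · exp(−(x−vt)²/(4Dt)), with n_e·A the pore (flow) area.
Plume center vt = 0.0561 × 299 = 16.7739 m, so the well at 24.4 m is 7.6261 m downgradient of the peak.
√(4πDt) = 15.29 m, giving peak height M/(n_e·A·√(4πDt)) = 0.532/(0.30 × 84.1 × 15.29) = 0.001379 kg/m³.
(x−vt)²/(4Dt) = (7.6261)²/(4 × 0.0622 × 299) = 0.7818; exp(−0.7818) = 0.4576.
C = 0.001379 × 0.4576 = 0.000631 kg/m³.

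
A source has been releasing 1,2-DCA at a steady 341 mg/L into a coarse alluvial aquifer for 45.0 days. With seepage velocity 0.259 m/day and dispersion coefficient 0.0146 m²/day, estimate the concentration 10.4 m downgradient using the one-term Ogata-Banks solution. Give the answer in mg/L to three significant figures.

For a continuous step input, C/C₀ ≈ ½·erfc((x−vt)/(2√(Dt))).
vt = 0.259 × 45.0 = 11.655 m and 2√(Dt) = 2√(0.0146 × 45.0) = 1.621 m.
Argument (x−vt)/(2√(Dt)) = (10.4 − 11.655)/1.621 = -0.7742; ½·erfc(-0.7742) = 0.8632.
C = 341 × 0.8632 = 294 mg/L.

294 mg/L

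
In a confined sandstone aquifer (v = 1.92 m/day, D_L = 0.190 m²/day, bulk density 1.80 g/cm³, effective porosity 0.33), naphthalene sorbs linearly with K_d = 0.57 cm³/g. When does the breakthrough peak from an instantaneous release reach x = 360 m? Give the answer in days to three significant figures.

Retardation factor R = 1 + ρ_b·K_d/n = 1 + 1.80 × 0.57/0.33 = 4.109.
Sorption retards both mechanisms: v_R = v/R = 0.4673 m/day, D_R = D/R = 0.04624 m²/day.
Peak time from v_R²t² + 2D_R t − x² = 0: t = (√(D_R² + v_R²x²) − D_R)/v_R².
√(D_R² + v_R²x²) = √(0.04624² + 0.4673² × 360²) = 168.2; v_R² = 0.2184.
t = (168.2 − 0.04624)/0.2184 = 770 days.

770 days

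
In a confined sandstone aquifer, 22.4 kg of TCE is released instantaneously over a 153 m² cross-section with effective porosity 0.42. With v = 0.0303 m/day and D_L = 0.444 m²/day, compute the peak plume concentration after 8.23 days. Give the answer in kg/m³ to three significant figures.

The peak of an instantaneous 1D plume sits at x = vt; there the Gaussian factor is 1 and C_max = M/(n_e·A·√(4πDt)), where n_e·A is the pore area the mass is dissolved in.
√(4πDt) = √(4π × 0.444 × 8.23) = 6.776 m, so C_max = 22.4/(0.42 × 153 × 6.776) = 0.0514 kg/m³.

0.0514 kg/m³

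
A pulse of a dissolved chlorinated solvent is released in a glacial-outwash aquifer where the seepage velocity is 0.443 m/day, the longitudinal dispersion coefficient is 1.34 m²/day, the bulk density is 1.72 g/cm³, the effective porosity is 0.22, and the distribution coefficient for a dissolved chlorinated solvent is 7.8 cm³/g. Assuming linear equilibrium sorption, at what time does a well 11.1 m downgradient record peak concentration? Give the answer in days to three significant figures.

1190 days

Retardation factor R = 1 + ρ_b·K_d/n = 1 + 1.72 × 7.8/0.22 = 61.98.
Sorption retards both mechanisms: v_R = v/R = 0.007147 m/day, D_R = D/R = 0.02162 m²/day.
Peak time from v_R²t² + 2D_R t − x² = 0: t = (√(D_R² + v_R²x²) − D_R)/v_R².
√(D_R² + v_R²x²) = √(0.02162² + 0.007147² × 11.1²) = 0.08222; v_R² = 5.108e-05.
t = (0.08222 − 0.02162)/5.108e-05 = 1190 days.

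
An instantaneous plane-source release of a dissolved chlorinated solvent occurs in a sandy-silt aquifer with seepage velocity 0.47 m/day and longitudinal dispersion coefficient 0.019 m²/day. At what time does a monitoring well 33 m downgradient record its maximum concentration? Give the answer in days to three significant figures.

For the 1D instantaneous-source solution, setting ∂C/∂t = 0 at fixed x gives v²t² + 2Dt − x² = 0, so t = (√(D² + v²x²) − D)/v².
√(D² + v²x²) = √(0.019² + 0.47² × 33²) = 15.51; v² = 0.2209.
t = (15.51 − 0.019)/0.2209 = 70.1 days (vs. the pure-advection estimate x/v = 70.2 d).

70.1 days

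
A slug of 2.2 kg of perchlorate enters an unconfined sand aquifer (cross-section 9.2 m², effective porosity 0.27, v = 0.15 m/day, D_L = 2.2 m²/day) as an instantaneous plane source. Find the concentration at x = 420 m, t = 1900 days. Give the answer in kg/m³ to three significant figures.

0.00130 kg/m³

For an instantaneous plane source, C(x,t) = M/(n_e·A·√(4πDt)) · exp(−(x−vt)²/(4Dt)), with n_e·A the pore (flow) area.
Plume center vt = 0.15 × 1900 = 285 m, so the well at 420 m is 135 m downgradient of the peak.
√(4πDt) = 229.2 m, giving peak height M/(n_e·A·√(4πDt)) = 2.2/(0.27 × 9.2 × 229.2) = 0.003864 kg/m³.
(x−vt)²/(4Dt) = (135)²/(4 × 2.2 × 1900) = 1.090; exp(−1.090) = 0.3362.
C = 0.003864 × 0.3362 = 0.00130 kg/m³.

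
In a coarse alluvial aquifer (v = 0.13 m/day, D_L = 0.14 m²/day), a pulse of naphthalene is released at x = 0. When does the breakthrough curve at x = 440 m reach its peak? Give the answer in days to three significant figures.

3380 days

For the 1D instantaneous-source solution, setting ∂C/∂t = 0 at fixed x gives v²t² + 2Dt − x² = 0, so t = (√(D² + v²x²) − D)/v².
√(D² + v²x²) = √(0.14² + 0.13² × 440²) = 57.20; v² = 0.0169.
t = (57.20 − 0.14)/0.0169 = 3380 days (vs. the pure-advection estimate x/v = 3380 d).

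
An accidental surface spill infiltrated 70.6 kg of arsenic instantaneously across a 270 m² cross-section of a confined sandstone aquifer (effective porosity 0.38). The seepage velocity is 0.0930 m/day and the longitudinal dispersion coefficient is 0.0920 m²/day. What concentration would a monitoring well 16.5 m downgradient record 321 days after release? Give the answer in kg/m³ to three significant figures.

For an instantaneous plane source, C(x,t) = M/(n_e·A·√(4πDt)) · exp(−(x−vt)²/(4Dt)), with n_e·A the pore (flow) area.
Plume center vt = 0.0930 × 321 = 29.853 m, so the well at 16.5 m is 13.353 m upgradient of the peak.
√(4πDt) = 19.26 m, giving peak height M/(n_e·A·√(4πDt)) = 70.6/(0.38 × 270 × 19.26) = 0.03573 kg/m³.
(x−vt)²/(4Dt) = (-13.353)²/(4 × 0.0920 × 321) = 1.509; exp(−1.509) = 0.2211.
C = 0.03573 × 0.2211 = 0.00790 kg/m³.

0.00790 kg/m³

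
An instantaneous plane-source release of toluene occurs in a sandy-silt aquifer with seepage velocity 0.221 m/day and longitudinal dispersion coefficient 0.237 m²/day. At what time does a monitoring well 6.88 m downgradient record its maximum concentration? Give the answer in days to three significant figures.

26.7 days

For the 1D instantaneous-source solution, setting ∂C/∂t = 0 at fixed x gives v²t² + 2Dt − x² = 0, so t = (√(D² + v²x²) − D)/v².
√(D² + v²x²) = √(0.237² + 0.221² × 6.88²) = 1.539; v² = 0.048841.
t = (1.539 − 0.237)/0.048841 = 26.7 days (vs. the pure-advection estimate x/v = 31.1 d).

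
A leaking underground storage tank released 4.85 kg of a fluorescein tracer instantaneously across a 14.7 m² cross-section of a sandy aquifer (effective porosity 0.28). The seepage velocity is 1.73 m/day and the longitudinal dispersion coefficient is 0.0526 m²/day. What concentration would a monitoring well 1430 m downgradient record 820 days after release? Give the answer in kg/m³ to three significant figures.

0.0238 kg/m³

For an instantaneous plane source, C(x,t) = M/(n_e·A·√(4πDt)) · exp(−(x−vt)²/(4Dt)), with n_e·A the pore (flow) area.
Plume center vt = 1.73 × 820 = 1418.6 m, so the well at 1430 m is 11.4 m downgradient of the peak.
√(4πDt) = 23.28 m, giving peak height M/(n_e·A·√(4πDt)) = 4.85/(0.28 × 14.7 × 23.28) = 0.05062 kg/m³.
(x−vt)²/(4Dt) = (11.4)²/(4 × 0.0526 × 820) = 0.7533; exp(−0.7533) = 0.4708.
C = 0.05062 × 0.4708 = 0.0238 kg/m³.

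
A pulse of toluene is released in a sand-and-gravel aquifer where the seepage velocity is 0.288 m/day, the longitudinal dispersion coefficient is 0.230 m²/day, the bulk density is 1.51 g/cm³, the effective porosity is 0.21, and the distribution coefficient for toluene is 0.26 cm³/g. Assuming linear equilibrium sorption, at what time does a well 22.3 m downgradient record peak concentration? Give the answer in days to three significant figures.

Retardation factor R = 1 + ρ_b·K_d/n = 1 + 1.51 × 0.26/0.21 = 2.870.
Sorption retards both mechanisms: v_R = v/R = 0.1003 m/day, D_R = D/R = 0.08014 m²/day.
Peak time from v_R²t² + 2D_R t − x² = 0: t = (√(D_R² + v_R²x²) − D_R)/v_R².
√(D_R² + v_R²x²) = √(0.08014² + 0.1003² × 22.3²) = 2.238; v_R² = 0.01006.
t = (2.238 − 0.08014)/0.01006 = 214 days.

214 days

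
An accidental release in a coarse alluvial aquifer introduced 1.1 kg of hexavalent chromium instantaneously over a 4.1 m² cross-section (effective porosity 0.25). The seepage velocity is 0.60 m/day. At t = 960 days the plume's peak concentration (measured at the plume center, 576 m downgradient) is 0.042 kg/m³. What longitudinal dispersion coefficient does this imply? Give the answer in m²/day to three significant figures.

At the plume center C_max = M/(n_e·A·√(4πDt)), so D = M²/(4πt·(n_e·A·C_max)²).
n_e·A·C_max = 0.25 × 4.1 × 0.042 = 0.04305 kg/m.
D = 1.1²/(4π × 960 × 0.04305²) = 0.0541 m²/day.

0.0541 m²/day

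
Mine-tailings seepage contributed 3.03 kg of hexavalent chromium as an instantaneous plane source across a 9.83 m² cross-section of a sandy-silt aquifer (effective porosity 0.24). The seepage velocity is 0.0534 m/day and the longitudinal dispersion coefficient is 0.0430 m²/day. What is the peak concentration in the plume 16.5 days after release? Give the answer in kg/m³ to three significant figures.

The peak of an instantaneous 1D plume sits at x = vt; there the Gaussian factor is 1 and C_max = M/(n_e·A·√(4πDt)), where n_e·A is the pore area the mass is dissolved in.
√(4πDt) = √(4π × 0.0430 × 16.5) = 2.986 m, so C_max = 3.03/(0.24 × 9.83 × 2.986) = 0.430 kg/m³.

0.430 kg/m³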